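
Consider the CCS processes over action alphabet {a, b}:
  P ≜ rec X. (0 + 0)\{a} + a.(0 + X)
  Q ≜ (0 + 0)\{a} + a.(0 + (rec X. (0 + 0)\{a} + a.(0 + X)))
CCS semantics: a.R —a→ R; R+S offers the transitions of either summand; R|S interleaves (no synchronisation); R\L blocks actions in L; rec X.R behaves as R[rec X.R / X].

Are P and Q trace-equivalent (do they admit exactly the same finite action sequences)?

YES

Reachable graph of P (2 states):
  s0 = rec X. (0 + 0)\{a} + a.(0 + X) → —a→ s1
  s1 = 0 + (rec X. (0 + 0)\{a} + a.(0 + X)) → —a→ s1
Reachable graph of Q (2 states):
  t0 = (0 + 0)\{a} + a.(0 + (rec X. (0 + 0)\{a} + a.(0 + X))) → —a→ t1
  t1 = 0 + (rec X. (0 + 0)\{a} + a.(0 + X)) → —a→ t1
Partition-refinement fixed point:
  B0 = {s0, s1, t0, t1}
s0 ∈ B0, t0 ∈ B0 → same block
Bisimilar ⇒ trace-equivalent.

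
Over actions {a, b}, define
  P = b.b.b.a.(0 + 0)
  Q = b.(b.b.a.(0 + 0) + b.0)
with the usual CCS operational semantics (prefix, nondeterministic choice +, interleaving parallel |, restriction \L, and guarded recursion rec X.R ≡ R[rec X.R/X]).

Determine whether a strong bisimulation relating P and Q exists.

not bisimilar

LTS(P): 5 reachable states
  m0 = b.b.b.a.(0 + 0) → —b→ m1
  m1 = b.b.a.(0 + 0) → —b→ m2
  m2 = b.a.(0 + 0) → —b→ m3
  m3 = a.(0 + 0) → —a→ m4
  m4 = 0 + 0 → ∅
LTS(Q): 6 reachable states
  n0 = b.(b.b.a.(0 + 0) + b.0) → —b→ n1
  n1 = b.b.a.(0 + 0) + b.0 → —b→ n2, —b→ n3
  n2 = 0 → ∅
  n3 = b.a.(0 + 0) → —b→ n4
  n4 = a.(0 + 0) → —a→ n5
  n5 = 0 + 0 → ∅
Coarsest stable partition (strong bisimilarity classes):
  B0 = {m0}
  B1 = {m1}
  B2 = {m2, n3}
  B3 = {m3, n4}
  B4 = {m4, n2, n5}
  B5 = {n0}
  B6 = {n1}
m0 ∈ B0, n0 ∈ B5 → different blocks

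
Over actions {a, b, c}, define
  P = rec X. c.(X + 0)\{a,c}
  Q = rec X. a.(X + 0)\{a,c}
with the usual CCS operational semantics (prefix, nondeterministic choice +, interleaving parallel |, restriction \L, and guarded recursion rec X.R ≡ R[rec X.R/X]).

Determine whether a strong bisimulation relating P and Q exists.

not bisimilar

P's transition system — 2 states:
  m0 = rec X. c.(X + 0)\{a,c} | —c→ m1
  m1 = ((rec X. c.(X + 0)\{a,c}) + 0)\{a,c} | (no moves)
Q's transition system — 2 states:
  n0 = rec X. a.(X + 0)\{a,c} | —a→ n1
  n1 = ((rec X. a.(X + 0)\{a,c}) + 0)\{a,c} | (no moves)
Bisimilarity quotient blocks:
  B0 = {m0}
  B1 = {m1, n1}
  B2 = {n0}
m0 ∈ B0, n0 ∈ B2 → different blocks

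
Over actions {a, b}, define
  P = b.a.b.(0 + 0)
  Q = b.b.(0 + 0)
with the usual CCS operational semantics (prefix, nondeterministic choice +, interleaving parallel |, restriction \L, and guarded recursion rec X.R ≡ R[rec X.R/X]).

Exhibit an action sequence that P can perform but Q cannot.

Reachable graph of P (4 states):
  m0 = b.a.b.(0 + 0) | ··b··> m1
  m1 = a.b.(0 + 0) | ··a··> m2
  m2 = b.(0 + 0) | ··b··> m3
  m3 = 0 + 0 | ·
Reachable graph of Q (3 states):
  n0 = b.b.(0 + 0) | ··b··> n1
  n1 = b.(0 + 0) | ··b··> n2
  n2 = 0 + 0 | ·
Executing ba from P (initial set {m0}):
  after b @ step 1: {m1}
  after a @ step 2: {m2}
  — P admits the full trace.
Executing ba from Q (initial set {n0}):
  after b @ step 1: {n1}
  after a @ step 2: ∅ (Q stuck)

ba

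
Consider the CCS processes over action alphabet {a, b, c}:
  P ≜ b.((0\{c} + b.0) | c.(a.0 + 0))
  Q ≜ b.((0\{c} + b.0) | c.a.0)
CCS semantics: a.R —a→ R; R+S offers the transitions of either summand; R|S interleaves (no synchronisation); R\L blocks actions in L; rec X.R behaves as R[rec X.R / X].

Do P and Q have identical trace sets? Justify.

Reachable graph of P (7 states):
  u0 = b.((0\{c} + b.0) | c.(a.0 + 0)) ⊢ ··b··> u1
  u1 = (0\{c} + b.0) | c.(a.0 + 0) ⊢ ··b··> u2, ··c··> u3
  u2 = 0 | c.(a.0 + 0) ⊢ ··c··> u4
  u3 = (0\{c} + b.0) | (a.0 + 0) ⊢ ··a··> u5, ··b··> u4
  u4 = 0 | (a.0 + 0) ⊢ ··a··> u6
  u5 = (0\{c} + b.0) | 0 ⊢ ··b··> u6
  u6 = 0 | 0 ⊢ ∅
Reachable graph of Q (7 states):
  v0 = b.((0\{c} + b.0) | c.a.0) ⊢ ··b··> v1
  v1 = (0\{c} + b.0) | c.a.0 ⊢ ··b··> v2, ··c··> v3
  v2 = 0 | c.a.0 ⊢ ··c··> v4
  v3 = (0\{c} + b.0) | a.0 ⊢ ··a··> v5, ··b··> v4
  v4 = 0 | a.0 ⊢ ··a··> v6
  v5 = (0\{c} + b.0) | 0 ⊢ ··b··> v6
  v6 = 0 | 0 ⊢ ∅
Coarsest stable partition (strong bisimilarity classes):
  B0 = {u0, v0}
  B1 = {u1, v1}
  B2 = {u3, v3}
  B3 = {u5, v5}
  B4 = {u6, v6}
  B5 = {u4, v4}
  B6 = {u2, v2}
u0 ∈ B0, v0 ∈ B0 → same block
Bisimilar ⇒ trace-equivalent.

YES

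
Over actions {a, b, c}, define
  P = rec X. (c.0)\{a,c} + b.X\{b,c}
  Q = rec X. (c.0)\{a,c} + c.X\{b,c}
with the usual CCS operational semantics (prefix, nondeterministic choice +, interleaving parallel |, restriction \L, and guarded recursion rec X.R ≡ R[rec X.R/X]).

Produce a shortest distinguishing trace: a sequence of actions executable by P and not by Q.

b

Reachable graph of P (2 states):
  s0 = rec X. (c.0)\{a,c} + b.X\{b,c} → -b-> s1
  s1 = (rec X. (c.0)\{a,c} + b.X\{b,c})\{b,c} → (no moves)
Reachable graph of Q (2 states):
  t0 = rec X. (c.0)\{a,c} + c.X\{b,c} → -c-> t1
  t1 = (rec X. (c.0)\{a,c} + c.X\{b,c})\{b,c} → (no moves)
Run σ = ⟨b⟩ on P: start {s0}
  after b @ step 1: {s1}
  — P admits the full trace.
Run σ = ⟨b⟩ on Q: start {t0}
  after b @ step 1: ∅ (Q stuck)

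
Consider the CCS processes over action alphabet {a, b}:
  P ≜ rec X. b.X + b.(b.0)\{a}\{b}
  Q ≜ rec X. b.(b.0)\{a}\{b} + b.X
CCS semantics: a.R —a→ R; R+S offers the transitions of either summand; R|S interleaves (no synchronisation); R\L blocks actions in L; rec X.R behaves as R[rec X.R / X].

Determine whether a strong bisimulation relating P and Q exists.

P ~ Q

LTS(P): 2 reachable states
  s0 = rec X. b.X + b.(b.0)\{a}\{b} | --b--▸ s0, --b--▸ s1
  s1 = (b.0)\{a}\{b} | deadlocked
LTS(Q): 2 reachable states
  t0 = rec X. b.(b.0)\{a}\{b} + b.X | --b--▸ t0, --b--▸ t1
  t1 = (b.0)\{a}\{b} | deadlocked
Partition-refinement fixed point:
  B0 = {s0, t0}
  B1 = {s1, t1}
s0 ∈ B0, t0 ∈ B0 → same block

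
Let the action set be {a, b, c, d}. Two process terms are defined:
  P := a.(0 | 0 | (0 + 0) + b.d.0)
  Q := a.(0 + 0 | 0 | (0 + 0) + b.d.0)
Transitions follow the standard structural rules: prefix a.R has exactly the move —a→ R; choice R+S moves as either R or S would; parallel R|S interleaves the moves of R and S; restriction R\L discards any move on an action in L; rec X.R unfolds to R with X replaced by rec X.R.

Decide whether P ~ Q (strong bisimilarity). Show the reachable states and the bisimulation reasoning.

YES

Reachable graph of P (4 states):
  m0 = a.(0 | 0 | (0 + 0) + b.d.0) → —a→ m1
  m1 = 0 | 0 | (0 + 0) + b.d.0 → —b→ m2
  m2 = d.0 → —d→ m3
  m3 = 0 → ∅
Reachable graph of Q (4 states):
  n0 = a.(0 + 0 | 0 | (0 + 0) + b.d.0) → —a→ n1
  n1 = 0 + 0 | 0 | (0 + 0) + b.d.0 → —b→ n2
  n2 = d.0 → —d→ n3
  n3 = 0 → ∅
Partition-refinement fixed point:
  B0 = {m0, n0}
  B1 = {m1, n1}
  B2 = {m2, n2}
  B3 = {m3, n3}
m0 ∈ B0, n0 ∈ B0 → same block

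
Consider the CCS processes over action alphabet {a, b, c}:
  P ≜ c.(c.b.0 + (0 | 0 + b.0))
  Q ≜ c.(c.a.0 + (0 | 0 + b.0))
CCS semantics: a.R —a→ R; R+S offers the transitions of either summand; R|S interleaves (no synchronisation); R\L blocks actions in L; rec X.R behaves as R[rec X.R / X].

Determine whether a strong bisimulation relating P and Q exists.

NO

P's transition system — 4 states:
  m0 = c.(c.b.0 + (0 | 0 + b.0)) → —c→ m1
  m1 = c.b.0 + (0 | 0 + b.0) → —b→ m2, —c→ m3
  m2 = 0 → ·
  m3 = b.0 → —b→ m2
Q's transition system — 4 states:
  n0 = c.(c.a.0 + (0 | 0 + b.0)) → —c→ n1
  n1 = c.a.0 + (0 | 0 + b.0) → —b→ n2, —c→ n3
  n2 = 0 → ·
  n3 = a.0 → —a→ n2
Coarsest stable partition (strong bisimilarity classes):
  B0 = {m0}
  B1 = {m1}
  B2 = {m2, n2}
  B3 = {m3}
  B4 = {n0}
  B5 = {n1}
  B6 = {n3}
m0 ∈ B0, n0 ∈ B4 → different blocks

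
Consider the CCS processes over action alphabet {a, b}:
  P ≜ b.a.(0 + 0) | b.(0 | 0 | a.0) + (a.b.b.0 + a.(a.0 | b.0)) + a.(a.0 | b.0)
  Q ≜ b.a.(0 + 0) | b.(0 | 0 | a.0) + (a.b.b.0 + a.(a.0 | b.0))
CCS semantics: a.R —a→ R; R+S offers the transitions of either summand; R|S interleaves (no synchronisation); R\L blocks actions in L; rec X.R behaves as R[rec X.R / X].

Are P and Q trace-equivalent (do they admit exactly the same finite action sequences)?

Reachable graph of P (16 states):
  m0 = b.a.(0 + 0) | b.(0 | 0 | a.0) + (a.b.b.0 + a.(a.0 | b.0)) + a.(a.0 | b.0) :: ··a··> m1, ··a··> m2, ··b··> m3, ··b··> m4
  m1 = a.0 | b.0 :: ··a··> m5, ··b··> m6
  m2 = b.b.0 :: ··b··> m7
  m3 = a.(0 + 0) | b.(0 | 0 | a.0) :: ··a··> m8, ··b··> m9
  m4 = b.a.(0 + 0) | (0 | 0 | a.0) :: ··a··> m10, ··b··> m9
  m5 = 0 | b.0 :: ··b··> m11
  m6 = a.0 | 0 :: ··a··> m11
  m7 = b.0 :: ··b··> m12
  m8 = (0 + 0) | b.(0 | 0 | a.0) :: ··b··> m13
  m9 = a.(0 + 0) | (0 | 0 | a.0) :: ··a··> m13, ··a··> m14
  m10 = b.a.(0 + 0) | (0 | 0 | 0) :: ··b··> m14
  m11 = 0 | 0 :: deadlocked
  m12 = 0 :: deadlocked
  m13 = (0 + 0) | (0 | 0 | a.0) :: ··a··> m15
  m14 = a.(0 + 0) | (0 | 0 | 0) :: ··a··> m15
  m15 = (0 + 0) | (0 | 0 | 0) :: deadlocked
Reachable graph of Q (16 states):
  n0 = b.a.(0 + 0) | b.(0 | 0 | a.0) + (a.b.b.0 + a.(a.0 | b.0)) :: ··a··> n1, ··a··> n2, ··b··> n3, ··b··> n4
  n1 = a.0 | b.0 :: ··a··> n5, ··b··> n6
  n2 = b.b.0 :: ··b··> n7
  n3 = a.(0 + 0) | b.(0 | 0 | a.0) :: ··a··> n8, ··b··> n9
  n4 = b.a.(0 + 0) | (0 | 0 | a.0) :: ··a··> n10, ··b··> n9
  n5 = 0 | b.0 :: ··b··> n11
  n6 = a.0 | 0 :: ··a··> n11
  n7 = b.0 :: ··b··> n12
  n8 = (0 + 0) | b.(0 | 0 | a.0) :: ··b··> n13
  n9 = a.(0 + 0) | (0 | 0 | a.0) :: ··a··> n13, ··a··> n14
  n10 = b.a.(0 + 0) | (0 | 0 | 0) :: ··b··> n14
  n11 = 0 | 0 :: deadlocked
  n12 = 0 :: deadlocked
  n13 = (0 + 0) | (0 | 0 | a.0) :: ··a··> n15
  n14 = a.(0 + 0) | (0 | 0 | 0) :: ··a··> n15
  n15 = (0 + 0) | (0 | 0 | 0) :: deadlocked
Partition-refinement fixed point:
  B0 = {m0, n0}
  B1 = {m3, m4, n3, n4}
  B2 = {m10, m8, n10, n8}
  B3 = {m13, m14, m6, n13, n14, n6}
  B4 = {m11, m12, m15, n11, n12, n15}
  B5 = {m9, n9}
  B6 = {m1, n1}
  B7 = {m5, m7, n5, n7}
  B8 = {m2, n2}
m0 ∈ B0, n0 ∈ B0 → same block
Bisimilar ⇒ trace-equivalent.

YES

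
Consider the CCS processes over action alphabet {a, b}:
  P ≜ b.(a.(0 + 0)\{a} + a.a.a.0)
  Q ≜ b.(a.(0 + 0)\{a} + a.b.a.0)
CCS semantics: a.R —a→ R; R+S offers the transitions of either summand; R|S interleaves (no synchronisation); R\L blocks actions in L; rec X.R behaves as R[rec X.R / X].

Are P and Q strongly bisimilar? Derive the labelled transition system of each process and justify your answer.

LTS(P): 6 reachable states
  p0 = b.(a.(0 + 0)\{a} + a.a.a.0) | ··b··> p1
  p1 = a.(0 + 0)\{a} + a.a.a.0 | ··a··> p2, ··a··> p3
  p2 = (0 + 0)\{a} | stopped
  p3 = a.a.0 | ··a··> p4
  p4 = a.0 | ··a··> p5
  p5 = 0 | stopped
LTS(Q): 6 reachable states
  q0 = b.(a.(0 + 0)\{a} + a.b.a.0) | ··b··> q1
  q1 = a.(0 + 0)\{a} + a.b.a.0 | ··a··> q2, ··a··> q3
  q2 = (0 + 0)\{a} | stopped
  q3 = b.a.0 | ··b··> q4
  q4 = a.0 | ··a··> q5
  q5 = 0 | stopped
Bisimilarity quotient blocks:
  B0 = {p0}
  B1 = {p1}
  B2 = {p2, p5, q2, q5}
  B3 = {p3}
  B4 = {p4, q4}
  B5 = {q0}
  B6 = {q1}
  B7 = {q3}
p0 ∈ B0, q0 ∈ B5 → different blocks

P ≁ Q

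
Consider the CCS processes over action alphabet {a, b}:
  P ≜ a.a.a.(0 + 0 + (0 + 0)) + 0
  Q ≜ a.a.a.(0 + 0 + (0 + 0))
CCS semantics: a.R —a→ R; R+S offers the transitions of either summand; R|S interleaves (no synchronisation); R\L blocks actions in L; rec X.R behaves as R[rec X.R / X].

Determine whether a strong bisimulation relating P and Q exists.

Reachable graph of P (4 states):
  u0 = a.a.a.(0 + 0 + (0 + 0)) + 0 | —a→ u1
  u1 = a.a.(0 + 0 + (0 + 0)) | —a→ u2
  u2 = a.(0 + 0 + (0 + 0)) | —a→ u3
  u3 = 0 + 0 + (0 + 0) | ∅
Reachable graph of Q (4 states):
  v0 = a.a.a.(0 + 0 + (0 + 0)) | —a→ v1
  v1 = a.a.(0 + 0 + (0 + 0)) | —a→ v2
  v2 = a.(0 + 0 + (0 + 0)) | —a→ v3
  v3 = 0 + 0 + (0 + 0) | ∅
Coarsest stable partition (strong bisimilarity classes):
  B0 = {u0, v0}
  B1 = {u1, v1}
  B2 = {u2, v2}
  B3 = {u3, v3}
u0 ∈ B0, v0 ∈ B0 → same block

YES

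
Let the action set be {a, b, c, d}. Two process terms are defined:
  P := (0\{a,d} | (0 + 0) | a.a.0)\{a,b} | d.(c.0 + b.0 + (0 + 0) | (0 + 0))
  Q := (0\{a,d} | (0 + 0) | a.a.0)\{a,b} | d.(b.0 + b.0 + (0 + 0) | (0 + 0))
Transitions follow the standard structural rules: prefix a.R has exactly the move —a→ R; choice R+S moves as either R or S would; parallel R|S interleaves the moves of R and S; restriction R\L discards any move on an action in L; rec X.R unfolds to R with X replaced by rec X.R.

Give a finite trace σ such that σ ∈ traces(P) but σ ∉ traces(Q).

dc

LTS(P): 3 reachable states
  u0 = (0\{a,d} | (0 + 0) | a.a.0)\{a,b} | d.(c.0 + b.0 + (0 + 0) | (0 + 0)) → ··d··> u1
  u1 = (0\{a,d} | (0 + 0) | a.a.0)\{a,b} | (c.0 + b.0 + (0 + 0) | (0 + 0)) → ··b··> u2, ··c··> u2
  u2 = (0\{a,d} | (0 + 0) | a.a.0)\{a,b} | 0 → (no moves)
LTS(Q): 3 reachable states
  v0 = (0\{a,d} | (0 + 0) | a.a.0)\{a,b} | d.(b.0 + b.0 + (0 + 0) | (0 + 0)) → ··d··> v1
  v1 = (0\{a,d} | (0 + 0) | a.a.0)\{a,b} | (b.0 + b.0 + (0 + 0) | (0 + 0)) → ··b··> v2
  v2 = (0\{a,d} | (0 + 0) | a.a.0)\{a,b} | 0 → (no moves)
Run σ = ⟨dc⟩ on P: start {u0}
  step 1 (d): {u1}
  step 2 (c): {u2}
  P completes σ.
Run σ = ⟨dc⟩ on Q: start {v0}
  step 1 (d): {v1}
  step 2 (c): no successor for Q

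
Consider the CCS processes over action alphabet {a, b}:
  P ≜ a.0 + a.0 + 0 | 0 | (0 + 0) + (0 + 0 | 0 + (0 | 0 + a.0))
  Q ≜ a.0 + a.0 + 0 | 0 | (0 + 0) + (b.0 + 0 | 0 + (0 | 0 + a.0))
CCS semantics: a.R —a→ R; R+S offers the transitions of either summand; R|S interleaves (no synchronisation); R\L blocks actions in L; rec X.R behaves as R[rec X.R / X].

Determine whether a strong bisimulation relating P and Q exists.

LTS(P): 2 reachable states
  s0 = a.0 + a.0 + 0 | 0 | (0 + 0) + (0 + 0 | 0 + (0 | 0 + a.0)) :: =a=> s1
  s1 = 0 :: ·
LTS(Q): 2 reachable states
  t0 = a.0 + a.0 + 0 | 0 | (0 + 0) + (b.0 + 0 | 0 + (0 | 0 + a.0)) :: =a=> t1, =b=> t1
  t1 = 0 :: ·
Partition-refinement fixed point:
  B0 = {s0}
  B1 = {s1, t1}
  B2 = {t0}
s0 ∈ B0, t0 ∈ B2 → different blocks

NO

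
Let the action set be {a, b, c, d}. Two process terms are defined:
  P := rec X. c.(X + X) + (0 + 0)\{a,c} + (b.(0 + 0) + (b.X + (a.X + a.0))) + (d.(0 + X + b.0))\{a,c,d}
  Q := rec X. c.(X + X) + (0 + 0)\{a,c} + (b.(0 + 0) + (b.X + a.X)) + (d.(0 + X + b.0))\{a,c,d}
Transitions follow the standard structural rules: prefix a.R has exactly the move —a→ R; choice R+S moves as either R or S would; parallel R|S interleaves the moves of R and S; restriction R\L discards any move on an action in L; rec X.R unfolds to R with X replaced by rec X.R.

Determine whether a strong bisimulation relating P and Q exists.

NO

Reachable graph of P (4 states):
  u0 = rec X. c.(X + X) + (0 + 0)\{a,c} + (b.(0 + 0) + (b.X + (a.X + a.0))) + (d.(0 + X + b.0))\{a,c,d} ⊢ --a--▸ u0, --a--▸ u1, --b--▸ u0, --b--▸ u2, --c--▸ u3
  u1 = 0 ⊢ ∅
  u2 = 0 + 0 ⊢ ∅
  u3 = (rec X. c.(X + X) + (0 + 0)\{a,c} + (b.(0 + 0) + (b.X + (a.X + a.0))) + (d.(0 + X + b.0))\{a,c,d}) + (rec X. c.(X + X) + (0 + 0)\{a,c} + (b.(0 + 0) + (b.X + (a.X + a.0))) + (d.(0 + X + b.0))\{a,c,d}) ⊢ --a--▸ u0, --a--▸ u1, --b--▸ u0, --b--▸ u2, --c--▸ u3
Reachable graph of Q (3 states):
  v0 = rec X. c.(X + X) + (0 + 0)\{a,c} + (b.(0 + 0) + (b.X + a.X)) + (d.(0 + X + b.0))\{a,c,d} ⊢ --a--▸ v0, --b--▸ v0, --b--▸ v1, --c--▸ v2
  v1 = 0 + 0 ⊢ ∅
  v2 = (rec X. c.(X + X) + (0 + 0)\{a,c} + (b.(0 + 0) + (b.X + a.X)) + (d.(0 + X + b.0))\{a,c,d}) + (rec X. c.(X + X) + (0 + 0)\{a,c} + (b.(0 + 0) + (b.X + a.X)) + (d.(0 + X + b.0))\{a,c,d}) ⊢ --a--▸ v0, --b--▸ v0, --b--▸ v1, --c--▸ v2
Coarsest stable partition (strong bisimilarity classes):
  B0 = {u0, u3}
  B1 = {u1, u2, v1}
  B2 = {v0, v2}
u0 ∈ B0, v0 ∈ B2 → different blocks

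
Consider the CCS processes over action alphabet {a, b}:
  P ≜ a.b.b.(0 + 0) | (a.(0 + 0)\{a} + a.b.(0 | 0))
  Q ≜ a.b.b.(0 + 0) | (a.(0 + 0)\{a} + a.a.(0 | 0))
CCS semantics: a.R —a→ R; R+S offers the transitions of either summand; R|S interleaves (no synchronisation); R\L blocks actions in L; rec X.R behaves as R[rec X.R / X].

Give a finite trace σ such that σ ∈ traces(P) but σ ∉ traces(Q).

LTS(P): 16 reachable states
  p0 = a.b.b.(0 + 0) | (a.(0 + 0)\{a} + a.b.(0 | 0)) ⊢ =a=> p1, =a=> p2, =a=> p3
  p1 = a.b.b.(0 + 0) | (0 + 0)\{a} ⊢ =a=> p4
  p2 = a.b.b.(0 + 0) | b.(0 | 0) ⊢ =a=> p5, =b=> p6
  p3 = b.b.(0 + 0) | (a.(0 + 0)\{a} + a.b.(0 | 0)) ⊢ =a=> p4, =a=> p5, =b=> p7
  p4 = b.b.(0 + 0) | (0 + 0)\{a} ⊢ =b=> p8
  p5 = b.b.(0 + 0) | b.(0 | 0) ⊢ =b=> p10, =b=> p9
  p6 = a.b.b.(0 + 0) | (0 | 0) ⊢ =a=> p10
  p7 = b.(0 + 0) | (a.(0 + 0)\{a} + a.b.(0 | 0)) ⊢ =a=> p8, =a=> p9, =b=> p11
  p8 = b.(0 + 0) | (0 + 0)\{a} ⊢ =b=> p12
  p9 = b.(0 + 0) | b.(0 | 0) ⊢ =b=> p13, =b=> p14
  p10 = b.b.(0 + 0) | (0 | 0) ⊢ =b=> p14
  p11 = (0 + 0) | (a.(0 + 0)\{a} + a.b.(0 | 0)) ⊢ =a=> p12, =a=> p13
  p12 = (0 + 0) | (0 + 0)\{a} ⊢ ∅
  p13 = (0 + 0) | b.(0 | 0) ⊢ =b=> p15
  p14 = b.(0 + 0) | (0 | 0) ⊢ =b=> p15
  p15 = (0 + 0) | (0 | 0) ⊢ ∅
LTS(Q): 16 reachable states
  q0 = a.b.b.(0 + 0) | (a.(0 + 0)\{a} + a.a.(0 | 0)) ⊢ =a=> q1, =a=> q2, =a=> q3
  q1 = a.b.b.(0 + 0) | (0 + 0)\{a} ⊢ =a=> q4
  q2 = a.b.b.(0 + 0) | a.(0 | 0) ⊢ =a=> q5, =a=> q6
  q3 = b.b.(0 + 0) | (a.(0 + 0)\{a} + a.a.(0 | 0)) ⊢ =a=> q4, =a=> q6, =b=> q7
  q4 = b.b.(0 + 0) | (0 + 0)\{a} ⊢ =b=> q8
  q5 = a.b.b.(0 + 0) | (0 | 0) ⊢ =a=> q9
  q6 = b.b.(0 + 0) | a.(0 | 0) ⊢ =a=> q9, =b=> q10
  q7 = b.(0 + 0) | (a.(0 + 0)\{a} + a.a.(0 | 0)) ⊢ =a=> q10, =a=> q8, =b=> q11
  q8 = b.(0 + 0) | (0 + 0)\{a} ⊢ =b=> q12
  q9 = b.b.(0 + 0) | (0 | 0) ⊢ =b=> q13
  q10 = b.(0 + 0) | a.(0 | 0) ⊢ =a=> q13, =b=> q14
  q11 = (0 + 0) | (a.(0 + 0)\{a} + a.a.(0 | 0)) ⊢ =a=> q12, =a=> q14
  q12 = (0 + 0) | (0 + 0)\{a} ⊢ ∅
  q13 = b.(0 + 0) | (0 | 0) ⊢ =b=> q15
  q14 = (0 + 0) | a.(0 | 0) ⊢ =a=> q15
  q15 = (0 + 0) | (0 | 0) ⊢ ∅
Run σ = ⟨aabbb⟩ on P: start {p0}
  after a @ step 1: {p1, p2, p3}
  after a @ step 2: {p4, p5}
  after b @ step 3: {p10, p8, p9}
  after b @ step 4: {p12, p13, p14}
  after b @ step 5: {p15}
  P completes σ.
Run σ = ⟨aabbb⟩ on Q: start {q0}
  after a @ step 1: {q1, q2, q3}
  after a @ step 2: {q4, q5, q6}
  after b @ step 3: {q10, q8}
  after b @ step 4: {q12, q14}
  after b @ step 5: no successor for Q

aabbb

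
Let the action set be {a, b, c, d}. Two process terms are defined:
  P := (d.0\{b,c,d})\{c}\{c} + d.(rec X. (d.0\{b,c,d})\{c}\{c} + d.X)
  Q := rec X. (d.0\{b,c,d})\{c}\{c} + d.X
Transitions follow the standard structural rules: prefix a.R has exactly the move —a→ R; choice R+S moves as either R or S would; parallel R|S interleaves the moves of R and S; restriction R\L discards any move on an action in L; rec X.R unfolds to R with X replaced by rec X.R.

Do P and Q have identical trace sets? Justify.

LTS(P): 3 reachable states
  u0 = (d.0\{b,c,d})\{c}\{c} + d.(rec X. (d.0\{b,c,d})\{c}\{c} + d.X) :: =d=> u1, =d=> u2
  u1 = 0\{b,c,d}\{c}\{c} :: stopped
  u2 = rec X. (d.0\{b,c,d})\{c}\{c} + d.X :: =d=> u1, =d=> u2
LTS(Q): 2 reachable states
  v0 = rec X. (d.0\{b,c,d})\{c}\{c} + d.X :: =d=> v0, =d=> v1
  v1 = 0\{b,c,d}\{c}\{c} :: stopped
Bisimilarity quotient blocks:
  B0 = {u0, u2, v0}
  B1 = {u1, v1}
u0 ∈ B0, v0 ∈ B0 → same block
Bisimilar ⇒ trace-equivalent.

traces(P) = traces(Q)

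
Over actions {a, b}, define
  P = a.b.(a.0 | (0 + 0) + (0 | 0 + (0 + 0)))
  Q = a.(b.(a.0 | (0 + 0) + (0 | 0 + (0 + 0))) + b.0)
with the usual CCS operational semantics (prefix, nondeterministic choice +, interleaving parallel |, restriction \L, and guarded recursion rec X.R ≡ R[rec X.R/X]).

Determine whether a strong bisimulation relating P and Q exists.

P's transition system — 4 states:
  u0 = a.b.(a.0 | (0 + 0) + (0 | 0 + (0 + 0))) :: =a=> u1
  u1 = b.(a.0 | (0 + 0) + (0 | 0 + (0 + 0))) :: =b=> u2
  u2 = a.0 | (0 + 0) + (0 | 0 + (0 + 0)) :: =a=> u3
  u3 = 0 | (0 + 0) :: (no moves)
Q's transition system — 5 states:
  v0 = a.(b.(a.0 | (0 + 0) + (0 | 0 + (0 + 0))) + b.0) :: =a=> v1
  v1 = b.(a.0 | (0 + 0) + (0 | 0 + (0 + 0))) + b.0 :: =b=> v2, =b=> v3
  v2 = 0 :: (no moves)
  v3 = a.0 | (0 + 0) + (0 | 0 + (0 + 0)) :: =a=> v4
  v4 = 0 | (0 + 0) :: (no moves)
Bisimilarity quotient blocks:
  B0 = {u0}
  B1 = {u1}
  B2 = {u2, v3}
  B3 = {u3, v2, v4}
  B4 = {v0}
  B5 = {v1}
u0 ∈ B0, v0 ∈ B4 → different blocks

P ≁ Q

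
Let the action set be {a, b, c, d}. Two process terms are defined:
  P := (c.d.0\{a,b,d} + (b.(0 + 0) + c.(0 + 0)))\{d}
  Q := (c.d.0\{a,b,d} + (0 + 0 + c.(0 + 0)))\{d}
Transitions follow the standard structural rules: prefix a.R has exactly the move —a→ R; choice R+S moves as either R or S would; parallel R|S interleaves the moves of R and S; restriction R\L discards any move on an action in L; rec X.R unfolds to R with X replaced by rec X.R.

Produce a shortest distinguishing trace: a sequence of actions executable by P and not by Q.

Reachable graph of P (3 states):
  u0 = (c.d.0\{a,b,d} + (b.(0 + 0) + c.(0 + 0)))\{d} has moves —b→ u1, —c→ u1, —c→ u2
  u1 = (0 + 0)\{d} has moves (no moves)
  u2 = (d.0\{a,b,d})\{d} has moves (no moves)
Reachable graph of Q (3 states):
  v0 = (c.d.0\{a,b,d} + (0 + 0 + c.(0 + 0)))\{d} has moves —c→ v1, —c→ v2
  v1 = (0 + 0)\{d} has moves (no moves)
  v2 = (d.0\{a,b,d})\{d} has moves (no moves)
Executing b from P (initial set {u0}):
  after b @ step 1: {u1}
  — P admits the full trace.
Executing b from Q (initial set {v0}):
  after b @ step 1: no successor for Q

b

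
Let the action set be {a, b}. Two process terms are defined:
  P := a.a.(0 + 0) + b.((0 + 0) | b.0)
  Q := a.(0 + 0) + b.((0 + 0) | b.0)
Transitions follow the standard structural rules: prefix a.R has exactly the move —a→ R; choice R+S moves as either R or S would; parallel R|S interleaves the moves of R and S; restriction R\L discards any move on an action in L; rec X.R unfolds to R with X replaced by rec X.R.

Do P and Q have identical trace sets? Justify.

LTS(P): 5 reachable states
  s0 = a.a.(0 + 0) + b.((0 + 0) | b.0) :: =a=> s1, =b=> s2
  s1 = a.(0 + 0) :: =a=> s3
  s2 = (0 + 0) | b.0 :: =b=> s4
  s3 = 0 + 0 :: deadlocked
  s4 = (0 + 0) | 0 :: deadlocked
LTS(Q): 4 reachable states
  t0 = a.(0 + 0) + b.((0 + 0) | b.0) :: =a=> t1, =b=> t2
  t1 = 0 + 0 :: deadlocked
  t2 = (0 + 0) | b.0 :: =b=> t3
  t3 = (0 + 0) | 0 :: deadlocked
Run σ = ⟨aa⟩ on P: start {s0}
  step 1 (a): {s1}
  step 2 (a): {s3}
  ✓ P
Run σ = ⟨aa⟩ on Q: start {t0}
  step 1 (a): {t1}
  step 2 (a): no successor for Q

NO — witness ⟨aa⟩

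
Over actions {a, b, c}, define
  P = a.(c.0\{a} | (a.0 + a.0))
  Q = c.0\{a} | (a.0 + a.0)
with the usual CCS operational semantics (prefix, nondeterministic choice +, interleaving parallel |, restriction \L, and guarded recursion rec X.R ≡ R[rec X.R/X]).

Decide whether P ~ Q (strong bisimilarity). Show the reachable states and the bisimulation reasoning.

P's transition system — 5 states:
  s0 = a.(c.0\{a} | (a.0 + a.0)) | -a-> s1
  s1 = c.0\{a} | (a.0 + a.0) | -a-> s2, -c-> s3
  s2 = c.0\{a} | 0 | -c-> s4
  s3 = 0\{a} | (a.0 + a.0) | -a-> s4
  s4 = 0\{a} | 0 | ·
Q's transition system — 4 states:
  t0 = c.0\{a} | (a.0 + a.0) | -a-> t1, -c-> t2
  t1 = c.0\{a} | 0 | -c-> t3
  t2 = 0\{a} | (a.0 + a.0) | -a-> t3
  t3 = 0\{a} | 0 | ·
Bisimilarity quotient blocks:
  B0 = {s0}
  B1 = {s1, t0}
  B2 = {s2, t1}
  B3 = {s4, t3}
  B4 = {s3, t2}
s0 ∈ B0, t0 ∈ B1 → different blocks

not bisimilar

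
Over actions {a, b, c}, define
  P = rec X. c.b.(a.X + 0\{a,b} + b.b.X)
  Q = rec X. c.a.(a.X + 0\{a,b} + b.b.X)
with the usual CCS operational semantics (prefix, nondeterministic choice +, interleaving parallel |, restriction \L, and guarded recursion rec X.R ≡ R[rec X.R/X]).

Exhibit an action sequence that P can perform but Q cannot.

cb

LTS(P): 4 reachable states
  s0 = rec X. c.b.(a.X + 0\{a,b} + b.b.X) has moves —c→ s1
  s1 = b.(a.(rec X. c.b.(a.X + 0\{a,b} + b.b.X)) + 0\{a,b} + b.b.(rec X. c.b.(a.X + 0\{a,b} + b.b.X))) has moves —b→ s2
  s2 = a.(rec X. c.b.(a.X + 0\{a,b} + b.b.X)) + 0\{a,b} + b.b.(rec X. c.b.(a.X + 0\{a,b} + b.b.X)) has moves —a→ s0, —b→ s3
  s3 = b.(rec X. c.b.(a.X + 0\{a,b} + b.b.X)) has moves —b→ s0
LTS(Q): 4 reachable states
  t0 = rec X. c.a.(a.X + 0\{a,b} + b.b.X) has moves —c→ t1
  t1 = a.(a.(rec X. c.a.(a.X + 0\{a,b} + b.b.X)) + 0\{a,b} + b.b.(rec X. c.a.(a.X + 0\{a,b} + b.b.X))) has moves —a→ t2
  t2 = a.(rec X. c.a.(a.X + 0\{a,b} + b.b.X)) + 0\{a,b} + b.b.(rec X. c.a.(a.X + 0\{a,b} + b.b.X)) has moves —a→ t0, —b→ t3
  t3 = b.(rec X. c.a.(a.X + 0\{a,b} + b.b.X)) has moves —b→ t0
Run σ = ⟨cb⟩ on P: start {s0}
  [1] c ⇒ {s1}
  [2] b ⇒ {s2}
  P completes σ.
Run σ = ⟨cb⟩ on Q: start {t0}
  [1] c ⇒ {t1}
  [2] b ⇒ ∅  — Q cannot continue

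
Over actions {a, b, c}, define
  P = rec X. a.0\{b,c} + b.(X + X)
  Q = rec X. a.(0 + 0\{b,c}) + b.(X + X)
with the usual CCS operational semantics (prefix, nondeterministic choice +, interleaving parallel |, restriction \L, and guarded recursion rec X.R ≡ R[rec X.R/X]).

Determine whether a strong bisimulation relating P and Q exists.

P's transition system — 3 states:
  u0 = rec X. a.0\{b,c} + b.(X + X) has moves =a=> u1, =b=> u2
  u1 = 0\{b,c} has moves (no moves)
  u2 = (rec X. a.0\{b,c} + b.(X + X)) + (rec X. a.0\{b,c} + b.(X + X)) has moves =a=> u1, =b=> u2
Q's transition system — 3 states:
  v0 = rec X. a.(0 + 0\{b,c}) + b.(X + X) has moves =a=> v1, =b=> v2
  v1 = 0 + 0\{b,c} has moves (no moves)
  v2 = (rec X. a.(0 + 0\{b,c}) + b.(X + X)) + (rec X. a.(0 + 0\{b,c}) + b.(X + X)) has moves =a=> v1, =b=> v2
Bisimilarity quotient blocks:
  B0 = {u0, u2, v0, v2}
  B1 = {u1, v1}
u0 ∈ B0, v0 ∈ B0 → same block

bisimilar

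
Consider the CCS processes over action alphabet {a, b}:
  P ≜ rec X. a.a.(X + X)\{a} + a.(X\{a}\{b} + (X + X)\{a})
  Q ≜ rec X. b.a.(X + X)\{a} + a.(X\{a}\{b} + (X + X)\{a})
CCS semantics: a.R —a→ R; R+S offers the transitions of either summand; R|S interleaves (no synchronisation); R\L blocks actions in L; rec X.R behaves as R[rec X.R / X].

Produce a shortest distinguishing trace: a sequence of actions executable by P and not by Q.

LTS(P): 4 reachable states
  p0 = rec X. a.a.(X + X)\{a} + a.(X\{a}\{b} + (X + X)\{a}) :: --a--▸ p1, --a--▸ p2
  p1 = (rec X. a.a.(X + X)\{a} + a.(X\{a}\{b} + (X + X)\{a}))\{a}\{b} + ((rec X. a.a.(X + X)\{a} + a.(X\{a}\{b} + (X + X)\{a})) + (rec X. a.a.(X + X)\{a} + a.(X\{a}\{b} + (X + X)\{a})))\{a} :: (no moves)
  p2 = a.((rec X. a.a.(X + X)\{a} + a.(X\{a}\{b} + (X + X)\{a})) + (rec X. a.a.(X + X)\{a} + a.(X\{a}\{b} + (X + X)\{a})))\{a} :: --a--▸ p3
  p3 = ((rec X. a.a.(X + X)\{a} + a.(X\{a}\{b} + (X + X)\{a})) + (rec X. a.a.(X + X)\{a} + a.(X\{a}\{b} + (X + X)\{a})))\{a} :: (no moves)
LTS(Q): 5 reachable states
  q0 = rec X. b.a.(X + X)\{a} + a.(X\{a}\{b} + (X + X)\{a}) :: --a--▸ q1, --b--▸ q2
  q1 = (rec X. b.a.(X + X)\{a} + a.(X\{a}\{b} + (X + X)\{a}))\{a}\{b} + ((rec X. b.a.(X + X)\{a} + a.(X\{a}\{b} + (X + X)\{a})) + (rec X. b.a.(X + X)\{a} + a.(X\{a}\{b} + (X + X)\{a})))\{a} :: --b--▸ q3
  q2 = a.((rec X. b.a.(X + X)\{a} + a.(X\{a}\{b} + (X + X)\{a})) + (rec X. b.a.(X + X)\{a} + a.(X\{a}\{b} + (X + X)\{a})))\{a} :: --a--▸ q4
  q3 = (a.((rec X. b.a.(X + X)\{a} + a.(X\{a}\{b} + (X + X)\{a})) + (rec X. b.a.(X + X)\{a} + a.(X\{a}\{b} + (X + X)\{a})))\{a})\{a} :: (no moves)
  q4 = ((rec X. b.a.(X + X)\{a} + a.(X\{a}\{b} + (X + X)\{a})) + (rec X. b.a.(X + X)\{a} + a.(X\{a}\{b} + (X + X)\{a})))\{a} :: --b--▸ q3
Run σ = ⟨aa⟩ on P: start {p0}
  [1] a ⇒ {p1, p2}
  [2] a ⇒ {p3}
  ✓ P
Run σ = ⟨aa⟩ on Q: start {q0}
  [1] a ⇒ {q1}
  [2] a ⇒ ∅ (Q stuck)

aa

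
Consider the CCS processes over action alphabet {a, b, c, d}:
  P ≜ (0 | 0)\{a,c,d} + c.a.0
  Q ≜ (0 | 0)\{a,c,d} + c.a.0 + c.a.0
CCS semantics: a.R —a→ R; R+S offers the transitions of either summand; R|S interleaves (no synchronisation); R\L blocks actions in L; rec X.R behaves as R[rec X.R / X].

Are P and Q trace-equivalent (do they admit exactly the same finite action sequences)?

traces(P) = traces(Q)

Reachable graph of P (3 states):
  s0 = (0 | 0)\{a,c,d} + c.a.0 ⊢ -c-> s1
  s1 = a.0 ⊢ -a-> s2
  s2 = 0 ⊢ ∅
Reachable graph of Q (3 states):
  t0 = (0 | 0)\{a,c,d} + c.a.0 + c.a.0 ⊢ -c-> t1
  t1 = a.0 ⊢ -a-> t2
  t2 = 0 ⊢ ∅
Partition-refinement fixed point:
  B0 = {s0, t0}
  B1 = {s1, t1}
  B2 = {s2, t2}
s0 ∈ B0, t0 ∈ B0 → same block
Bisimilar ⇒ trace-equivalent.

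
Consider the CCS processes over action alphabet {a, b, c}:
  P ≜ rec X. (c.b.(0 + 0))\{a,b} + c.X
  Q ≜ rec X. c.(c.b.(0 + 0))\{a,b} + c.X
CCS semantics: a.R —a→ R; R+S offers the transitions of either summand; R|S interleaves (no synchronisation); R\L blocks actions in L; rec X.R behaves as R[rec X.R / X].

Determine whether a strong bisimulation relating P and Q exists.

Reachable graph of P (2 states):
  u0 = rec X. (c.b.(0 + 0))\{a,b} + c.X ⊢ -c-> u0, -c-> u1
  u1 = (b.(0 + 0))\{a,b} ⊢ stopped
Reachable graph of Q (3 states):
  v0 = rec X. c.(c.b.(0 + 0))\{a,b} + c.X ⊢ -c-> v0, -c-> v1
  v1 = (c.b.(0 + 0))\{a,b} ⊢ -c-> v2
  v2 = (b.(0 + 0))\{a,b} ⊢ stopped
Partition-refinement fixed point:
  B0 = {u0}
  B1 = {u1, v2}
  B2 = {v0}
  B3 = {v1}
u0 ∈ B0, v0 ∈ B2 → different blocks

NO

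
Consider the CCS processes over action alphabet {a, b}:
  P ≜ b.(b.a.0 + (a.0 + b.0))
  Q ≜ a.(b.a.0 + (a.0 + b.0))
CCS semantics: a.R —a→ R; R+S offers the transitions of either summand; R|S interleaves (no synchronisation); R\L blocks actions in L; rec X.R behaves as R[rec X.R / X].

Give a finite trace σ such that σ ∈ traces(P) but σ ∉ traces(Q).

b

Reachable graph of P (4 states):
  m0 = b.(b.a.0 + (a.0 + b.0)) has moves -b-> m1
  m1 = b.a.0 + (a.0 + b.0) has moves -a-> m2, -b-> m2, -b-> m3
  m2 = 0 has moves deadlocked
  m3 = a.0 has moves -a-> m2
Reachable graph of Q (4 states):
  n0 = a.(b.a.0 + (a.0 + b.0)) has moves -a-> n1
  n1 = b.a.0 + (a.0 + b.0) has moves -a-> n2, -b-> n2, -b-> n3
  n2 = 0 has moves deadlocked
  n3 = a.0 has moves -a-> n2
Run σ = ⟨b⟩ on P: start {m0}
  after b @ step 1: {m1}
  — P admits the full trace.
Run σ = ⟨b⟩ on Q: start {n0}
  after b @ step 1: ∅  — Q cannot continue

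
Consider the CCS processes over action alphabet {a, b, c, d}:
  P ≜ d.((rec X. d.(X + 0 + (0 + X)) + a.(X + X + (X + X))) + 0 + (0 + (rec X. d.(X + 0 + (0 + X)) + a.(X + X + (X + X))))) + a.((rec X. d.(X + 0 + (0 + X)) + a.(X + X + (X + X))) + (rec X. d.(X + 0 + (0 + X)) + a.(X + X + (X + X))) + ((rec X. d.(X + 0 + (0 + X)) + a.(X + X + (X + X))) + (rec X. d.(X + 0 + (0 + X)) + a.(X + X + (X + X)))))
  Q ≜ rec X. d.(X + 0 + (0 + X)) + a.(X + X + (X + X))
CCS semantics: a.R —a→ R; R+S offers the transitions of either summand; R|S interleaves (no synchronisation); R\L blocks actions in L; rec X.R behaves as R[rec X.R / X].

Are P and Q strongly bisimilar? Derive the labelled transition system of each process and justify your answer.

P ~ Q

P's transition system — 3 states:
  m0 = d.((rec X. d.(X + 0 + (0 + X)) + a.(X + X + (X + X))) + 0 + (0 + (rec X. d.(X + 0 + (0 + X)) + a.(X + X + (X + X))))) + a.((rec X. d.(X + 0 + (0 + X)) + a.(X + X + (X + X))) + (rec X. d.(X + 0 + (0 + X)) + a.(X + X + (X + X))) + ((rec X. d.(X + 0 + (0 + X)) + a.(X + X + (X + X))) + (rec X. d.(X + 0 + (0 + X)) + a.(X + X + (X + X))))) has moves =a=> m1, =d=> m2
  m1 = (rec X. d.(X + 0 + (0 + X)) + a.(X + X + (X + X))) + (rec X. d.(X + 0 + (0 + X)) + a.(X + X + (X + X))) + ((rec X. d.(X + 0 + (0 + X)) + a.(X + X + (X + X))) + (rec X. d.(X + 0 + (0 + X)) + a.(X + X + (X + X)))) has moves =a=> m1, =d=> m2
  m2 = (rec X. d.(X + 0 + (0 + X)) + a.(X + X + (X + X))) + 0 + (0 + (rec X. d.(X + 0 + (0 + X)) + a.(X + X + (X + X)))) has moves =a=> m1, =d=> m2
Q's transition system — 3 states:
  n0 = rec X. d.(X + 0 + (0 + X)) + a.(X + X + (X + X)) has moves =a=> n1, =d=> n2
  n1 = (rec X. d.(X + 0 + (0 + X)) + a.(X + X + (X + X))) + (rec X. d.(X + 0 + (0 + X)) + a.(X + X + (X + X))) + ((rec X. d.(X + 0 + (0 + X)) + a.(X + X + (X + X))) + (rec X. d.(X + 0 + (0 + X)) + a.(X + X + (X + X)))) has moves =a=> n1, =d=> n2
  n2 = (rec X. d.(X + 0 + (0 + X)) + a.(X + X + (X + X))) + 0 + (0 + (rec X. d.(X + 0 + (0 + X)) + a.(X + X + (X + X)))) has moves =a=> n1, =d=> n2
Partition-refinement fixed point:
  B0 = {m0, m1, m2, n0, n1, n2}
m0 ∈ B0, n0 ∈ B0 → same block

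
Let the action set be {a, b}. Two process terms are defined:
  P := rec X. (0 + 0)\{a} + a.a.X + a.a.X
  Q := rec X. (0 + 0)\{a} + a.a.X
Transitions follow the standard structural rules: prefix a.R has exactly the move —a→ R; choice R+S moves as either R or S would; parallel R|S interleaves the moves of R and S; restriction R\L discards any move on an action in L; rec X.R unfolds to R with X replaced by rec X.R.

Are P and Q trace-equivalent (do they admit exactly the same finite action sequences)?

Reachable graph of P (2 states):
  m0 = rec X. (0 + 0)\{a} + a.a.X + a.a.X has moves --a--▸ m1
  m1 = a.(rec X. (0 + 0)\{a} + a.a.X + a.a.X) has moves --a--▸ m0
Reachable graph of Q (2 states):
  n0 = rec X. (0 + 0)\{a} + a.a.X has moves --a--▸ n1
  n1 = a.(rec X. (0 + 0)\{a} + a.a.X) has moves --a--▸ n0
Bisimilarity quotient blocks:
  B0 = {m0, m1, n0, n1}
m0 ∈ B0, n0 ∈ B0 → same block
Bisimilar ⇒ trace-equivalent.

trace-equivalent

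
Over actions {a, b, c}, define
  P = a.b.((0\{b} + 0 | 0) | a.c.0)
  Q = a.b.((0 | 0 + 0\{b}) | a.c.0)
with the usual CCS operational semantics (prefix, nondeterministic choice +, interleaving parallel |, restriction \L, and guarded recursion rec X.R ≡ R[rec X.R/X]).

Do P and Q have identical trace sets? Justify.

Reachable graph of P (5 states):
  p0 = a.b.((0\{b} + 0 | 0) | a.c.0) ⊢ —a→ p1
  p1 = b.((0\{b} + 0 | 0) | a.c.0) ⊢ —b→ p2
  p2 = (0\{b} + 0 | 0) | a.c.0 ⊢ —a→ p3
  p3 = (0\{b} + 0 | 0) | c.0 ⊢ —c→ p4
  p4 = (0\{b} + 0 | 0) | 0 ⊢ deadlocked
Reachable graph of Q (5 states):
  q0 = a.b.((0 | 0 + 0\{b}) | a.c.0) ⊢ —a→ q1
  q1 = b.((0 | 0 + 0\{b}) | a.c.0) ⊢ —b→ q2
  q2 = (0 | 0 + 0\{b}) | a.c.0 ⊢ —a→ q3
  q3 = (0 | 0 + 0\{b}) | c.0 ⊢ —c→ q4
  q4 = (0 | 0 + 0\{b}) | 0 ⊢ deadlocked
Coarsest stable partition (strong bisimilarity classes):
  B0 = {p0, q0}
  B1 = {p1, q1}
  B2 = {p2, q2}
  B3 = {p3, q3}
  B4 = {p4, q4}
p0 ∈ B0, q0 ∈ B0 → same block
Bisimilar ⇒ trace-equivalent.

trace-equivalent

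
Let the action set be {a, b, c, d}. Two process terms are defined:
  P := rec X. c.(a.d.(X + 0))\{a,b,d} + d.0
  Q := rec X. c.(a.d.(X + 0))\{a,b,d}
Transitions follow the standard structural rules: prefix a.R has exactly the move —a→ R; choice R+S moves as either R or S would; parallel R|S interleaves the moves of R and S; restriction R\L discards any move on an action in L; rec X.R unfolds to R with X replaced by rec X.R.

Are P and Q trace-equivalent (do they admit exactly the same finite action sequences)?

trace-distinct — witness ⟨d⟩

Reachable graph of P (3 states):
  u0 = rec X. c.(a.d.(X + 0))\{a,b,d} + d.0 :: ··c··> u1, ··d··> u2
  u1 = (a.d.((rec X. c.(a.d.(X + 0))\{a,b,d} + d.0) + 0))\{a,b,d} :: deadlocked
  u2 = 0 :: deadlocked
Reachable graph of Q (2 states):
  v0 = rec X. c.(a.d.(X + 0))\{a,b,d} :: ··c··> v1
  v1 = (a.d.((rec X. c.(a.d.(X + 0))\{a,b,d}) + 0))\{a,b,d} :: deadlocked
Trace ⟨d⟩ through P, begin at {u0}:
  [1] d ⇒ {u2}
  ✓ P
Trace ⟨d⟩ through Q, begin at {v0}:
  [1] d ⇒ ∅  — Q cannot continue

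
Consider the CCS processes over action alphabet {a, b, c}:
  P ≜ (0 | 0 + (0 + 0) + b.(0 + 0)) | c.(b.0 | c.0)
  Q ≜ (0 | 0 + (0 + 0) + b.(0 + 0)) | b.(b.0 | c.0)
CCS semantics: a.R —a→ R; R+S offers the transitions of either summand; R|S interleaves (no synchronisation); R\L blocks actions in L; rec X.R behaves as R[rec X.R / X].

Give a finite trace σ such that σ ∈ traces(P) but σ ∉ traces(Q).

Reachable graph of P (10 states):
  s0 = (0 | 0 + (0 + 0) + b.(0 + 0)) | c.(b.0 | c.0) :: --b--▸ s1, --c--▸ s2
  s1 = (0 + 0) | c.(b.0 | c.0) :: --c--▸ s3
  s2 = (0 | 0 + (0 + 0) + b.(0 + 0)) | (b.0 | c.0) :: --b--▸ s3, --b--▸ s4, --c--▸ s5
  s3 = (0 + 0) | (b.0 | c.0) :: --b--▸ s6, --c--▸ s7
  s4 = (0 | 0 + (0 + 0) + b.(0 + 0)) | (0 | c.0) :: --b--▸ s6, --c--▸ s8
  s5 = (0 | 0 + (0 + 0) + b.(0 + 0)) | (b.0 | 0) :: --b--▸ s7, --b--▸ s8
  s6 = (0 + 0) | (0 | c.0) :: --c--▸ s9
  s7 = (0 + 0) | (b.0 | 0) :: --b--▸ s9
  s8 = (0 | 0 + (0 + 0) + b.(0 + 0)) | (0 | 0) :: --b--▸ s9
  s9 = (0 + 0) | (0 | 0) :: ∅
Reachable graph of Q (10 states):
  t0 = (0 | 0 + (0 + 0) + b.(0 + 0)) | b.(b.0 | c.0) :: --b--▸ t1, --b--▸ t2
  t1 = (0 + 0) | b.(b.0 | c.0) :: --b--▸ t3
  t2 = (0 | 0 + (0 + 0) + b.(0 + 0)) | (b.0 | c.0) :: --b--▸ t3, --b--▸ t4, --c--▸ t5
  t3 = (0 + 0) | (b.0 | c.0) :: --b--▸ t6, --c--▸ t7
  t4 = (0 | 0 + (0 + 0) + b.(0 + 0)) | (0 | c.0) :: --b--▸ t6, --c--▸ t8
  t5 = (0 | 0 + (0 + 0) + b.(0 + 0)) | (b.0 | 0) :: --b--▸ t7, --b--▸ t8
  t6 = (0 + 0) | (0 | c.0) :: --c--▸ t9
  t7 = (0 + 0) | (b.0 | 0) :: --b--▸ t9
  t8 = (0 | 0 + (0 + 0) + b.(0 + 0)) | (0 | 0) :: --b--▸ t9
  t9 = (0 + 0) | (0 | 0) :: ∅
Trace ⟨c⟩ through P, begin at {s0}:
  [1] c ⇒ {s2}
  — P admits the full trace.
Trace ⟨c⟩ through Q, begin at {t0}:
  [1] c ⇒ no successor for Q

c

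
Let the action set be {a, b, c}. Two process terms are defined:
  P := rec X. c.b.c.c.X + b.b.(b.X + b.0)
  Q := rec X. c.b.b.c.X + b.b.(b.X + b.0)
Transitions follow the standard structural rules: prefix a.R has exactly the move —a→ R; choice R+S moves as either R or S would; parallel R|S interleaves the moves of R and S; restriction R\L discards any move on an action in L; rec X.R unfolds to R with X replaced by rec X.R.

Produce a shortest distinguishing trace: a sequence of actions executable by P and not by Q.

cbc

LTS(P): 7 reachable states
  u0 = rec X. c.b.c.c.X + b.b.(b.X + b.0) → --b--▸ u1, --c--▸ u2
  u1 = b.(b.(rec X. c.b.c.c.X + b.b.(b.X + b.0)) + b.0) → --b--▸ u3
  u2 = b.c.c.(rec X. c.b.c.c.X + b.b.(b.X + b.0)) → --b--▸ u4
  u3 = b.(rec X. c.b.c.c.X + b.b.(b.X + b.0)) + b.0 → --b--▸ u0, --b--▸ u5
  u4 = c.c.(rec X. c.b.c.c.X + b.b.(b.X + b.0)) → --c--▸ u6
  u5 = 0 → (no moves)
  u6 = c.(rec X. c.b.c.c.X + b.b.(b.X + b.0)) → --c--▸ u0
LTS(Q): 7 reachable states
  v0 = rec X. c.b.b.c.X + b.b.(b.X + b.0) → --b--▸ v1, --c--▸ v2
  v1 = b.(b.(rec X. c.b.b.c.X + b.b.(b.X + b.0)) + b.0) → --b--▸ v3
  v2 = b.b.c.(rec X. c.b.b.c.X + b.b.(b.X + b.0)) → --b--▸ v4
  v3 = b.(rec X. c.b.b.c.X + b.b.(b.X + b.0)) + b.0 → --b--▸ v0, --b--▸ v5
  v4 = b.c.(rec X. c.b.b.c.X + b.b.(b.X + b.0)) → --b--▸ v6
  v5 = 0 → (no moves)
  v6 = c.(rec X. c.b.b.c.X + b.b.(b.X + b.0)) → --c--▸ v0
Trace ⟨cbc⟩ through P, begin at {u0}:
  [1] c ⇒ {u2}
  [2] b ⇒ {u4}
  [3] c ⇒ {u6}
  ✓ P
Trace ⟨cbc⟩ through Q, begin at {v0}:
  [1] c ⇒ {v2}
  [2] b ⇒ {v4}
  [3] c ⇒ ∅  — Q cannot continue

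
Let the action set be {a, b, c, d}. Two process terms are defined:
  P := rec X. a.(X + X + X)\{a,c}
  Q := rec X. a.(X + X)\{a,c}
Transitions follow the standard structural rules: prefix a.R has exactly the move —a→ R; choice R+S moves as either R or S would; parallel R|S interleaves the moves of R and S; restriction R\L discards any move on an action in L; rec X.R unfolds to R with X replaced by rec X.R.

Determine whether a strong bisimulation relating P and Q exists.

LTS(P): 2 reachable states
  p0 = rec X. a.(X + X + X)\{a,c} ⊢ —a→ p1
  p1 = ((rec X. a.(X + X + X)\{a,c}) + (rec X. a.(X + X + X)\{a,c}) + (rec X. a.(X + X + X)\{a,c}))\{a,c} ⊢ stopped
LTS(Q): 2 reachable states
  q0 = rec X. a.(X + X)\{a,c} ⊢ —a→ q1
  q1 = ((rec X. a.(X + X)\{a,c}) + (rec X. a.(X + X)\{a,c}))\{a,c} ⊢ stopped
Partition-refinement fixed point:
  B0 = {p0, q0}
  B1 = {p1, q1}
p0 ∈ B0, q0 ∈ B0 → same block

bisimilar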